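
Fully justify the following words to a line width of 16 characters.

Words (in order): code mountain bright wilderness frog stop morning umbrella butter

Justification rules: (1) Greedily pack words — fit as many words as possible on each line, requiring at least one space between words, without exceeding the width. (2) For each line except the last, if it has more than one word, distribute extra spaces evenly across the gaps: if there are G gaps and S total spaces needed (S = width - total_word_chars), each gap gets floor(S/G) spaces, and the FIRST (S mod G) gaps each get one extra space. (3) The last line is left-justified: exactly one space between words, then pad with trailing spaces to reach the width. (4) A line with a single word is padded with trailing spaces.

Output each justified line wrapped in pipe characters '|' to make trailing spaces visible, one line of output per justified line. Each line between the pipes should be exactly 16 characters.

Answer: |code    mountain|
|bright          |
|wilderness  frog|
|stop     morning|
|umbrella butter |

Derivation:
Line 1: ['code', 'mountain'] (min_width=13, slack=3)
Line 2: ['bright'] (min_width=6, slack=10)
Line 3: ['wilderness', 'frog'] (min_width=15, slack=1)
Line 4: ['stop', 'morning'] (min_width=12, slack=4)
Line 5: ['umbrella', 'butter'] (min_width=15, slack=1)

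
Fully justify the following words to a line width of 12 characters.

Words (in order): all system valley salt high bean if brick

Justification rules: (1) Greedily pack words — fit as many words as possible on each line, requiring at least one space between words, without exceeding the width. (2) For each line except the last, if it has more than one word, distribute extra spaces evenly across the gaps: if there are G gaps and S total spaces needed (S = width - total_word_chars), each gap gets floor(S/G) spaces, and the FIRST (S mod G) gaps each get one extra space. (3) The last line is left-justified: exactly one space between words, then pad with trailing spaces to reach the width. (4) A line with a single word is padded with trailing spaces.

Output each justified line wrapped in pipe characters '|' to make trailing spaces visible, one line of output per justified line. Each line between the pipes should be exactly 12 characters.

Answer: |all   system|
|valley  salt|
|high bean if|
|brick       |

Derivation:
Line 1: ['all', 'system'] (min_width=10, slack=2)
Line 2: ['valley', 'salt'] (min_width=11, slack=1)
Line 3: ['high', 'bean', 'if'] (min_width=12, slack=0)
Line 4: ['brick'] (min_width=5, slack=7)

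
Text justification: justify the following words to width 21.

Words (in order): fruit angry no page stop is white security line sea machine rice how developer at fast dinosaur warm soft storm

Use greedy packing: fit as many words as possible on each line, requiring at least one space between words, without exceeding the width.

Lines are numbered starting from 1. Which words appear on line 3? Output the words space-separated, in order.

Line 1: ['fruit', 'angry', 'no', 'page'] (min_width=19, slack=2)
Line 2: ['stop', 'is', 'white'] (min_width=13, slack=8)
Line 3: ['security', 'line', 'sea'] (min_width=17, slack=4)
Line 4: ['machine', 'rice', 'how'] (min_width=16, slack=5)
Line 5: ['developer', 'at', 'fast'] (min_width=17, slack=4)
Line 6: ['dinosaur', 'warm', 'soft'] (min_width=18, slack=3)
Line 7: ['storm'] (min_width=5, slack=16)

Answer: security line sea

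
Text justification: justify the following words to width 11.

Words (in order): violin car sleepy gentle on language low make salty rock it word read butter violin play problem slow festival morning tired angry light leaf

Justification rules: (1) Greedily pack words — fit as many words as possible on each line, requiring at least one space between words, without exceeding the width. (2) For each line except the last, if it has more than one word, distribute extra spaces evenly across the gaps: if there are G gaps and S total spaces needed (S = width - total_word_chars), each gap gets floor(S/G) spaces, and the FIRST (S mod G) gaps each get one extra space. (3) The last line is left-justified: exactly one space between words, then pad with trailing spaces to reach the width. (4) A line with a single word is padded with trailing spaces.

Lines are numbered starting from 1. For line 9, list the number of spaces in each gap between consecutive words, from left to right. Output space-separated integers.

Line 1: ['violin', 'car'] (min_width=10, slack=1)
Line 2: ['sleepy'] (min_width=6, slack=5)
Line 3: ['gentle', 'on'] (min_width=9, slack=2)
Line 4: ['language'] (min_width=8, slack=3)
Line 5: ['low', 'make'] (min_width=8, slack=3)
Line 6: ['salty', 'rock'] (min_width=10, slack=1)
Line 7: ['it', 'word'] (min_width=7, slack=4)
Line 8: ['read', 'butter'] (min_width=11, slack=0)
Line 9: ['violin', 'play'] (min_width=11, slack=0)
Line 10: ['problem'] (min_width=7, slack=4)
Line 11: ['slow'] (min_width=4, slack=7)
Line 12: ['festival'] (min_width=8, slack=3)
Line 13: ['morning'] (min_width=7, slack=4)
Line 14: ['tired', 'angry'] (min_width=11, slack=0)
Line 15: ['light', 'leaf'] (min_width=10, slack=1)

Answer: 1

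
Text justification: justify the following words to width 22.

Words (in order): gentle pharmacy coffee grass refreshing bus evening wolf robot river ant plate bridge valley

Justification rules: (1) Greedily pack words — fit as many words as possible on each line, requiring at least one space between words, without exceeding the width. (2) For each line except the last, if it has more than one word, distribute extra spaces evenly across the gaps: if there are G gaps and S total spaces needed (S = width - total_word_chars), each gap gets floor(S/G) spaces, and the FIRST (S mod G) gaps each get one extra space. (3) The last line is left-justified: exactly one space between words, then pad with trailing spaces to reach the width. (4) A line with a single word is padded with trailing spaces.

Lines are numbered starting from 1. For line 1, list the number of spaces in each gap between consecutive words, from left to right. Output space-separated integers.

Answer: 1 1

Derivation:
Line 1: ['gentle', 'pharmacy', 'coffee'] (min_width=22, slack=0)
Line 2: ['grass', 'refreshing', 'bus'] (min_width=20, slack=2)
Line 3: ['evening', 'wolf', 'robot'] (min_width=18, slack=4)
Line 4: ['river', 'ant', 'plate', 'bridge'] (min_width=22, slack=0)
Line 5: ['valley'] (min_width=6, slack=16)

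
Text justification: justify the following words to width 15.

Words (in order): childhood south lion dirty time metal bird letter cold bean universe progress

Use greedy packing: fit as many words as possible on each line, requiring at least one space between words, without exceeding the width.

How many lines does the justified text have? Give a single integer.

Answer: 6

Derivation:
Line 1: ['childhood', 'south'] (min_width=15, slack=0)
Line 2: ['lion', 'dirty', 'time'] (min_width=15, slack=0)
Line 3: ['metal', 'bird'] (min_width=10, slack=5)
Line 4: ['letter', 'cold'] (min_width=11, slack=4)
Line 5: ['bean', 'universe'] (min_width=13, slack=2)
Line 6: ['progress'] (min_width=8, slack=7)
Total lines: 6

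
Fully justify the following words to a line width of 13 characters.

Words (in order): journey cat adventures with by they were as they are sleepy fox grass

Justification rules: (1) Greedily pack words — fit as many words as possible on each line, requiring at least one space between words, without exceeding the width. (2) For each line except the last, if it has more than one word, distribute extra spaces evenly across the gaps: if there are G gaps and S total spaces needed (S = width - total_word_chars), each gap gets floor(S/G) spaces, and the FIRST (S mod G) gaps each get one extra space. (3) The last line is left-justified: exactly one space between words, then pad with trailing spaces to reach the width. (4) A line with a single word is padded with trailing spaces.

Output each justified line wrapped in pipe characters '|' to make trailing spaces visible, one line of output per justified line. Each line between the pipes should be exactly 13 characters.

Answer: |journey   cat|
|adventures   |
|with  by they|
|were  as they|
|are    sleepy|
|fox grass    |

Derivation:
Line 1: ['journey', 'cat'] (min_width=11, slack=2)
Line 2: ['adventures'] (min_width=10, slack=3)
Line 3: ['with', 'by', 'they'] (min_width=12, slack=1)
Line 4: ['were', 'as', 'they'] (min_width=12, slack=1)
Line 5: ['are', 'sleepy'] (min_width=10, slack=3)
Line 6: ['fox', 'grass'] (min_width=9, slack=4)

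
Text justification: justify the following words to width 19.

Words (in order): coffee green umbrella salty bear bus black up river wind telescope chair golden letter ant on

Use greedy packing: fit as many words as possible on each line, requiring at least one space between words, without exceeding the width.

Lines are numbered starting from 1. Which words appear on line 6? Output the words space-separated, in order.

Line 1: ['coffee', 'green'] (min_width=12, slack=7)
Line 2: ['umbrella', 'salty', 'bear'] (min_width=19, slack=0)
Line 3: ['bus', 'black', 'up', 'river'] (min_width=18, slack=1)
Line 4: ['wind', 'telescope'] (min_width=14, slack=5)
Line 5: ['chair', 'golden', 'letter'] (min_width=19, slack=0)
Line 6: ['ant', 'on'] (min_width=6, slack=13)

Answer: ant on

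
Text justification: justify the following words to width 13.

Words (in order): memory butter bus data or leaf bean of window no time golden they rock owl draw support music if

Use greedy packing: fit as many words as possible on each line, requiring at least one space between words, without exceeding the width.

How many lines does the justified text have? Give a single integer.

Line 1: ['memory', 'butter'] (min_width=13, slack=0)
Line 2: ['bus', 'data', 'or'] (min_width=11, slack=2)
Line 3: ['leaf', 'bean', 'of'] (min_width=12, slack=1)
Line 4: ['window', 'no'] (min_width=9, slack=4)
Line 5: ['time', 'golden'] (min_width=11, slack=2)
Line 6: ['they', 'rock', 'owl'] (min_width=13, slack=0)
Line 7: ['draw', 'support'] (min_width=12, slack=1)
Line 8: ['music', 'if'] (min_width=8, slack=5)
Total lines: 8

Answer: 8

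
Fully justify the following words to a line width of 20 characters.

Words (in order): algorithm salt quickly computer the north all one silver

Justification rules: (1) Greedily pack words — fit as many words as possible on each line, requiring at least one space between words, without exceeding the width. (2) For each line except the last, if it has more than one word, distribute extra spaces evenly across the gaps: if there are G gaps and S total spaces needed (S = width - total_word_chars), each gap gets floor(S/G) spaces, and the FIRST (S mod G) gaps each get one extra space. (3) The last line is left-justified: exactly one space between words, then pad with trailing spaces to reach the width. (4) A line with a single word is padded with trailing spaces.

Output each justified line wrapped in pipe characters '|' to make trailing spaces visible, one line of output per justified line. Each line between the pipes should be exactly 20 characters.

Answer: |algorithm       salt|
|quickly computer the|
|north all one silver|

Derivation:
Line 1: ['algorithm', 'salt'] (min_width=14, slack=6)
Line 2: ['quickly', 'computer', 'the'] (min_width=20, slack=0)
Line 3: ['north', 'all', 'one', 'silver'] (min_width=20, slack=0)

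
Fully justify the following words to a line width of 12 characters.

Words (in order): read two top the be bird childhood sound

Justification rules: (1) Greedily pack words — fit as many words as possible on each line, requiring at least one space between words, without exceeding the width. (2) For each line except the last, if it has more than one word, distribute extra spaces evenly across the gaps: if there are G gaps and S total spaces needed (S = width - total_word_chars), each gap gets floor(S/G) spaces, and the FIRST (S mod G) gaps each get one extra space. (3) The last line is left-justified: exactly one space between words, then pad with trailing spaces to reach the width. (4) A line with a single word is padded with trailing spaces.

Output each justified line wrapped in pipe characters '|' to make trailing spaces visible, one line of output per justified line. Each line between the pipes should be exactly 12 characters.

Answer: |read two top|
|the  be bird|
|childhood   |
|sound       |

Derivation:
Line 1: ['read', 'two', 'top'] (min_width=12, slack=0)
Line 2: ['the', 'be', 'bird'] (min_width=11, slack=1)
Line 3: ['childhood'] (min_width=9, slack=3)
Line 4: ['sound'] (min_width=5, slack=7)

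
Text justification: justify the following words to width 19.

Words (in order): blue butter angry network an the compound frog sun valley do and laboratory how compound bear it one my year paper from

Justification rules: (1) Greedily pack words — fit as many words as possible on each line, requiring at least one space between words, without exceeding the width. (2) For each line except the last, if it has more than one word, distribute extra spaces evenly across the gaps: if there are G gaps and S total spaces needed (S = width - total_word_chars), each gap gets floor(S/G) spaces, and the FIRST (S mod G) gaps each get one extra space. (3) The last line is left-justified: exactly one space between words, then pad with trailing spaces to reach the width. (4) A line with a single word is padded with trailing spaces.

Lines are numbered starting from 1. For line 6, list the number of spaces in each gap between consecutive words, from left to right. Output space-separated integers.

Line 1: ['blue', 'butter', 'angry'] (min_width=17, slack=2)
Line 2: ['network', 'an', 'the'] (min_width=14, slack=5)
Line 3: ['compound', 'frog', 'sun'] (min_width=17, slack=2)
Line 4: ['valley', 'do', 'and'] (min_width=13, slack=6)
Line 5: ['laboratory', 'how'] (min_width=14, slack=5)
Line 6: ['compound', 'bear', 'it'] (min_width=16, slack=3)
Line 7: ['one', 'my', 'year', 'paper'] (min_width=17, slack=2)
Line 8: ['from'] (min_width=4, slack=15)

Answer: 3 2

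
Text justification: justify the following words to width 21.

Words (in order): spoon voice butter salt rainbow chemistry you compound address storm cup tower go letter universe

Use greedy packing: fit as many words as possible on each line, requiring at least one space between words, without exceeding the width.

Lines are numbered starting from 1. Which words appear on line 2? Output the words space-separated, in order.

Line 1: ['spoon', 'voice', 'butter'] (min_width=18, slack=3)
Line 2: ['salt', 'rainbow'] (min_width=12, slack=9)
Line 3: ['chemistry', 'you'] (min_width=13, slack=8)
Line 4: ['compound', 'address'] (min_width=16, slack=5)
Line 5: ['storm', 'cup', 'tower', 'go'] (min_width=18, slack=3)
Line 6: ['letter', 'universe'] (min_width=15, slack=6)

Answer: salt rainbow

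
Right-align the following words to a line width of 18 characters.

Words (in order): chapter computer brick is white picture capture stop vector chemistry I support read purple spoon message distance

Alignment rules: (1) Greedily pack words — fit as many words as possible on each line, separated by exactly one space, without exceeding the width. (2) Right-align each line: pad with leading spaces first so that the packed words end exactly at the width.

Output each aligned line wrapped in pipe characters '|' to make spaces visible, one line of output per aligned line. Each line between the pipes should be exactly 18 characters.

Line 1: ['chapter', 'computer'] (min_width=16, slack=2)
Line 2: ['brick', 'is', 'white'] (min_width=14, slack=4)
Line 3: ['picture', 'capture'] (min_width=15, slack=3)
Line 4: ['stop', 'vector'] (min_width=11, slack=7)
Line 5: ['chemistry', 'I'] (min_width=11, slack=7)
Line 6: ['support', 'read'] (min_width=12, slack=6)
Line 7: ['purple', 'spoon'] (min_width=12, slack=6)
Line 8: ['message', 'distance'] (min_width=16, slack=2)

Answer: |  chapter computer|
|    brick is white|
|   picture capture|
|       stop vector|
|       chemistry I|
|      support read|
|      purple spoon|
|  message distance|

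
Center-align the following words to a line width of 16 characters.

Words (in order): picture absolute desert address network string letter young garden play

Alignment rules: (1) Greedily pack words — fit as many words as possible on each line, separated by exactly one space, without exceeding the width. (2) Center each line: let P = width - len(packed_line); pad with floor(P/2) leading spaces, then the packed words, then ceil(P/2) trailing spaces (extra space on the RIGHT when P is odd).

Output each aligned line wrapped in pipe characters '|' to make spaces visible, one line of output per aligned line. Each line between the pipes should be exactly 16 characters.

Answer: |picture absolute|
| desert address |
| network string |
|  letter young  |
|  garden play   |

Derivation:
Line 1: ['picture', 'absolute'] (min_width=16, slack=0)
Line 2: ['desert', 'address'] (min_width=14, slack=2)
Line 3: ['network', 'string'] (min_width=14, slack=2)
Line 4: ['letter', 'young'] (min_width=12, slack=4)
Line 5: ['garden', 'play'] (min_width=11, slack=5)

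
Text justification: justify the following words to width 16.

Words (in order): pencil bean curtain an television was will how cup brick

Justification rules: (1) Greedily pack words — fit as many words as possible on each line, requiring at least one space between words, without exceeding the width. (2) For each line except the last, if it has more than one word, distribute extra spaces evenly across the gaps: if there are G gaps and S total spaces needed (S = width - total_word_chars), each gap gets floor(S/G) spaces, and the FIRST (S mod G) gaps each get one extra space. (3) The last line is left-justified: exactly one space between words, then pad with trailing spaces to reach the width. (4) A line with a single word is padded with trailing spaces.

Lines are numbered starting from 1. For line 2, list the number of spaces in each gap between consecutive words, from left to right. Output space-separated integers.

Answer: 7

Derivation:
Line 1: ['pencil', 'bean'] (min_width=11, slack=5)
Line 2: ['curtain', 'an'] (min_width=10, slack=6)
Line 3: ['television', 'was'] (min_width=14, slack=2)
Line 4: ['will', 'how', 'cup'] (min_width=12, slack=4)
Line 5: ['brick'] (min_width=5, slack=11)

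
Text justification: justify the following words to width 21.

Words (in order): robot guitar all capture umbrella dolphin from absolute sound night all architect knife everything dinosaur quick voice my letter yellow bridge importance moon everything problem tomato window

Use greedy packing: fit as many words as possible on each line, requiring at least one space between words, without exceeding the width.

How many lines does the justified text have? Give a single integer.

Answer: 11

Derivation:
Line 1: ['robot', 'guitar', 'all'] (min_width=16, slack=5)
Line 2: ['capture', 'umbrella'] (min_width=16, slack=5)
Line 3: ['dolphin', 'from', 'absolute'] (min_width=21, slack=0)
Line 4: ['sound', 'night', 'all'] (min_width=15, slack=6)
Line 5: ['architect', 'knife'] (min_width=15, slack=6)
Line 6: ['everything', 'dinosaur'] (min_width=19, slack=2)
Line 7: ['quick', 'voice', 'my', 'letter'] (min_width=21, slack=0)
Line 8: ['yellow', 'bridge'] (min_width=13, slack=8)
Line 9: ['importance', 'moon'] (min_width=15, slack=6)
Line 10: ['everything', 'problem'] (min_width=18, slack=3)
Line 11: ['tomato', 'window'] (min_width=13, slack=8)
Total lines: 11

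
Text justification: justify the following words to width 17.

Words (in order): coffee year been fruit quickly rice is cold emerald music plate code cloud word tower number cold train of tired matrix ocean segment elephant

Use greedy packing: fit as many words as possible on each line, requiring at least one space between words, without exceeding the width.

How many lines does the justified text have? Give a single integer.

Answer: 10

Derivation:
Line 1: ['coffee', 'year', 'been'] (min_width=16, slack=1)
Line 2: ['fruit', 'quickly'] (min_width=13, slack=4)
Line 3: ['rice', 'is', 'cold'] (min_width=12, slack=5)
Line 4: ['emerald', 'music'] (min_width=13, slack=4)
Line 5: ['plate', 'code', 'cloud'] (min_width=16, slack=1)
Line 6: ['word', 'tower', 'number'] (min_width=17, slack=0)
Line 7: ['cold', 'train', 'of'] (min_width=13, slack=4)
Line 8: ['tired', 'matrix'] (min_width=12, slack=5)
Line 9: ['ocean', 'segment'] (min_width=13, slack=4)
Line 10: ['elephant'] (min_width=8, slack=9)
Total lines: 10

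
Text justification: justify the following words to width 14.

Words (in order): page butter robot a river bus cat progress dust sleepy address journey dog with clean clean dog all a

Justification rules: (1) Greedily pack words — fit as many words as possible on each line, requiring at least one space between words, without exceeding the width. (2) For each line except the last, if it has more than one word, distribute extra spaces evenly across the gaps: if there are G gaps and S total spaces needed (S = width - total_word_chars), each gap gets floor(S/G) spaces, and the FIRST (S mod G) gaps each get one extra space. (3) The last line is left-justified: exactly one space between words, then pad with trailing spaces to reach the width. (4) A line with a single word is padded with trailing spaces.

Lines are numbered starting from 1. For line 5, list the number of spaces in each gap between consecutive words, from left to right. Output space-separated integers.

Answer: 1

Derivation:
Line 1: ['page', 'butter'] (min_width=11, slack=3)
Line 2: ['robot', 'a', 'river'] (min_width=13, slack=1)
Line 3: ['bus', 'cat'] (min_width=7, slack=7)
Line 4: ['progress', 'dust'] (min_width=13, slack=1)
Line 5: ['sleepy', 'address'] (min_width=14, slack=0)
Line 6: ['journey', 'dog'] (min_width=11, slack=3)
Line 7: ['with', 'clean'] (min_width=10, slack=4)
Line 8: ['clean', 'dog', 'all'] (min_width=13, slack=1)
Line 9: ['a'] (min_width=1, slack=13)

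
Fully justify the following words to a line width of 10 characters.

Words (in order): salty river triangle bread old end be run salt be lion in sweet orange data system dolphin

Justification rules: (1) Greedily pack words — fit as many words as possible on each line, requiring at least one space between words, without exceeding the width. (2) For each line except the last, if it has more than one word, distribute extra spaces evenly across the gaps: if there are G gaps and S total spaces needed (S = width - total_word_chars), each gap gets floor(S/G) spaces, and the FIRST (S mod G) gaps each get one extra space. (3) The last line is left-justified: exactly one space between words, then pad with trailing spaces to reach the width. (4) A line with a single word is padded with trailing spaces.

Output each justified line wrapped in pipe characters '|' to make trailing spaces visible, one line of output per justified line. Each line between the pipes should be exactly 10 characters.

Line 1: ['salty'] (min_width=5, slack=5)
Line 2: ['river'] (min_width=5, slack=5)
Line 3: ['triangle'] (min_width=8, slack=2)
Line 4: ['bread', 'old'] (min_width=9, slack=1)
Line 5: ['end', 'be', 'run'] (min_width=10, slack=0)
Line 6: ['salt', 'be'] (min_width=7, slack=3)
Line 7: ['lion', 'in'] (min_width=7, slack=3)
Line 8: ['sweet'] (min_width=5, slack=5)
Line 9: ['orange'] (min_width=6, slack=4)
Line 10: ['data'] (min_width=4, slack=6)
Line 11: ['system'] (min_width=6, slack=4)
Line 12: ['dolphin'] (min_width=7, slack=3)

Answer: |salty     |
|river     |
|triangle  |
|bread  old|
|end be run|
|salt    be|
|lion    in|
|sweet     |
|orange    |
|data      |
|system    |
|dolphin   |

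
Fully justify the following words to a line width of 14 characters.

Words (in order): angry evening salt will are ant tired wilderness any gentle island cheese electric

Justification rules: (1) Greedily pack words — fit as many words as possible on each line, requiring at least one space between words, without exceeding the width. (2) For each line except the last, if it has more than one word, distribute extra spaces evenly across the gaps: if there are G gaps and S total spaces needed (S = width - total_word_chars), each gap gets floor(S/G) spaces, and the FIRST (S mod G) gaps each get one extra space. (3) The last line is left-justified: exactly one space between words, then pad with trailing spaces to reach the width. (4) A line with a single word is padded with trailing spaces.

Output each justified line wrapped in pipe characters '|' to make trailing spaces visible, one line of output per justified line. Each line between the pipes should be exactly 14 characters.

Answer: |angry  evening|
|salt  will are|
|ant      tired|
|wilderness any|
|gentle  island|
|cheese        |
|electric      |

Derivation:
Line 1: ['angry', 'evening'] (min_width=13, slack=1)
Line 2: ['salt', 'will', 'are'] (min_width=13, slack=1)
Line 3: ['ant', 'tired'] (min_width=9, slack=5)
Line 4: ['wilderness', 'any'] (min_width=14, slack=0)
Line 5: ['gentle', 'island'] (min_width=13, slack=1)
Line 6: ['cheese'] (min_width=6, slack=8)
Line 7: ['electric'] (min_width=8, slack=6)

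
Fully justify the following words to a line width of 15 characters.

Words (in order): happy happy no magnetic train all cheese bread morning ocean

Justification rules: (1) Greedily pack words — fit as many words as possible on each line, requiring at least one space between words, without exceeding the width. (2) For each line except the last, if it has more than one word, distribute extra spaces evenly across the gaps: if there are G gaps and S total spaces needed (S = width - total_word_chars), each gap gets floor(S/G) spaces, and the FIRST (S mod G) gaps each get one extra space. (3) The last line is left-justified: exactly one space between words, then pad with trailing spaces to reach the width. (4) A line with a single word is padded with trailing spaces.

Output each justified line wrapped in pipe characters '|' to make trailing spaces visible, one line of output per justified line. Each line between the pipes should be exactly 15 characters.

Answer: |happy  happy no|
|magnetic  train|
|all      cheese|
|bread   morning|
|ocean          |

Derivation:
Line 1: ['happy', 'happy', 'no'] (min_width=14, slack=1)
Line 2: ['magnetic', 'train'] (min_width=14, slack=1)
Line 3: ['all', 'cheese'] (min_width=10, slack=5)
Line 4: ['bread', 'morning'] (min_width=13, slack=2)
Line 5: ['ocean'] (min_width=5, slack=10)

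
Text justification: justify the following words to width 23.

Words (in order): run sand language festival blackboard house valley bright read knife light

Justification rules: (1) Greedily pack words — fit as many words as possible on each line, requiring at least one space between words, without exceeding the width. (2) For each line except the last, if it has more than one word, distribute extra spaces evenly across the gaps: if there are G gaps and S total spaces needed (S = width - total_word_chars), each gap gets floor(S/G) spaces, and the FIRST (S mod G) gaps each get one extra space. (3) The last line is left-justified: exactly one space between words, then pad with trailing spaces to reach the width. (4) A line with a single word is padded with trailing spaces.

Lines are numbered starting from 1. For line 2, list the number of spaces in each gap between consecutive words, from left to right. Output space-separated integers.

Answer: 5

Derivation:
Line 1: ['run', 'sand', 'language'] (min_width=17, slack=6)
Line 2: ['festival', 'blackboard'] (min_width=19, slack=4)
Line 3: ['house', 'valley', 'bright'] (min_width=19, slack=4)
Line 4: ['read', 'knife', 'light'] (min_width=16, slack=7)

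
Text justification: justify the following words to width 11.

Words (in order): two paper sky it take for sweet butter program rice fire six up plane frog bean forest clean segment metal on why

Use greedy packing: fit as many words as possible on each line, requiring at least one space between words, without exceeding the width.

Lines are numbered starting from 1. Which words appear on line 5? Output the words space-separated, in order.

Line 1: ['two', 'paper'] (min_width=9, slack=2)
Line 2: ['sky', 'it', 'take'] (min_width=11, slack=0)
Line 3: ['for', 'sweet'] (min_width=9, slack=2)
Line 4: ['butter'] (min_width=6, slack=5)
Line 5: ['program'] (min_width=7, slack=4)
Line 6: ['rice', 'fire'] (min_width=9, slack=2)
Line 7: ['six', 'up'] (min_width=6, slack=5)
Line 8: ['plane', 'frog'] (min_width=10, slack=1)
Line 9: ['bean', 'forest'] (min_width=11, slack=0)
Line 10: ['clean'] (min_width=5, slack=6)
Line 11: ['segment'] (min_width=7, slack=4)
Line 12: ['metal', 'on'] (min_width=8, slack=3)
Line 13: ['why'] (min_width=3, slack=8)

Answer: program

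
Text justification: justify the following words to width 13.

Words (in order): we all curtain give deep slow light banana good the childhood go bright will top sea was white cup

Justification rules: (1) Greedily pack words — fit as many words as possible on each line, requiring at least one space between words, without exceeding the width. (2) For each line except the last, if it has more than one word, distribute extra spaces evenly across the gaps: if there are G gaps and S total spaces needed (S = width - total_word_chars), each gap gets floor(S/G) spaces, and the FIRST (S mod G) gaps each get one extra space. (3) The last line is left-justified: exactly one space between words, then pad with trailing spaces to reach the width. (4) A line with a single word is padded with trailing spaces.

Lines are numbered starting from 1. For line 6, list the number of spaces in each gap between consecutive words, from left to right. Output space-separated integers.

Answer: 2

Derivation:
Line 1: ['we', 'all'] (min_width=6, slack=7)
Line 2: ['curtain', 'give'] (min_width=12, slack=1)
Line 3: ['deep', 'slow'] (min_width=9, slack=4)
Line 4: ['light', 'banana'] (min_width=12, slack=1)
Line 5: ['good', 'the'] (min_width=8, slack=5)
Line 6: ['childhood', 'go'] (min_width=12, slack=1)
Line 7: ['bright', 'will'] (min_width=11, slack=2)
Line 8: ['top', 'sea', 'was'] (min_width=11, slack=2)
Line 9: ['white', 'cup'] (min_width=9, slack=4)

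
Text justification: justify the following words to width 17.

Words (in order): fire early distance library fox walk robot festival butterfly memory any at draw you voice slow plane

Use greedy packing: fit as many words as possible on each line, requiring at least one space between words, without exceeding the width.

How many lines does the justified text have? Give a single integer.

Answer: 7

Derivation:
Line 1: ['fire', 'early'] (min_width=10, slack=7)
Line 2: ['distance', 'library'] (min_width=16, slack=1)
Line 3: ['fox', 'walk', 'robot'] (min_width=14, slack=3)
Line 4: ['festival'] (min_width=8, slack=9)
Line 5: ['butterfly', 'memory'] (min_width=16, slack=1)
Line 6: ['any', 'at', 'draw', 'you'] (min_width=15, slack=2)
Line 7: ['voice', 'slow', 'plane'] (min_width=16, slack=1)
Total lines: 7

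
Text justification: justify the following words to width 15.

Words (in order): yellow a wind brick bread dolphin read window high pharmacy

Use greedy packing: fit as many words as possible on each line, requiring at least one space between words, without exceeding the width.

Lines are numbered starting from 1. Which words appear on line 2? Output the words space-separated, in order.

Line 1: ['yellow', 'a', 'wind'] (min_width=13, slack=2)
Line 2: ['brick', 'bread'] (min_width=11, slack=4)
Line 3: ['dolphin', 'read'] (min_width=12, slack=3)
Line 4: ['window', 'high'] (min_width=11, slack=4)
Line 5: ['pharmacy'] (min_width=8, slack=7)

Answer: brick bread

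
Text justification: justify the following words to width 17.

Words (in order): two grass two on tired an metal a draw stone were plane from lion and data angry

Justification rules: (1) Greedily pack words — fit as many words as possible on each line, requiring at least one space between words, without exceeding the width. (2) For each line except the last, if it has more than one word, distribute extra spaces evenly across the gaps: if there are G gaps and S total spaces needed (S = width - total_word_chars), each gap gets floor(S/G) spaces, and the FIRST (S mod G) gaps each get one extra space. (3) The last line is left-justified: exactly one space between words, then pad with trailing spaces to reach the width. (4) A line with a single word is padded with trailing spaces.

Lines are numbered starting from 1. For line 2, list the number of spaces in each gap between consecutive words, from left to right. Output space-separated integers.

Line 1: ['two', 'grass', 'two', 'on'] (min_width=16, slack=1)
Line 2: ['tired', 'an', 'metal', 'a'] (min_width=16, slack=1)
Line 3: ['draw', 'stone', 'were'] (min_width=15, slack=2)
Line 4: ['plane', 'from', 'lion'] (min_width=15, slack=2)
Line 5: ['and', 'data', 'angry'] (min_width=14, slack=3)

Answer: 2 1 1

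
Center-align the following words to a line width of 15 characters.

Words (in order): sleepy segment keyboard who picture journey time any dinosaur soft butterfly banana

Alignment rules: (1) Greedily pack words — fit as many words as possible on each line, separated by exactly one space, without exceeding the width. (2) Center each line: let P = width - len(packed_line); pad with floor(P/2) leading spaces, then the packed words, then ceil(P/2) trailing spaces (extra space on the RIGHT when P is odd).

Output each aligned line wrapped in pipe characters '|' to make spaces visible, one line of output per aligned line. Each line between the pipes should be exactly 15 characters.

Line 1: ['sleepy', 'segment'] (min_width=14, slack=1)
Line 2: ['keyboard', 'who'] (min_width=12, slack=3)
Line 3: ['picture', 'journey'] (min_width=15, slack=0)
Line 4: ['time', 'any'] (min_width=8, slack=7)
Line 5: ['dinosaur', 'soft'] (min_width=13, slack=2)
Line 6: ['butterfly'] (min_width=9, slack=6)
Line 7: ['banana'] (min_width=6, slack=9)

Answer: |sleepy segment |
| keyboard who  |
|picture journey|
|   time any    |
| dinosaur soft |
|   butterfly   |
|    banana     |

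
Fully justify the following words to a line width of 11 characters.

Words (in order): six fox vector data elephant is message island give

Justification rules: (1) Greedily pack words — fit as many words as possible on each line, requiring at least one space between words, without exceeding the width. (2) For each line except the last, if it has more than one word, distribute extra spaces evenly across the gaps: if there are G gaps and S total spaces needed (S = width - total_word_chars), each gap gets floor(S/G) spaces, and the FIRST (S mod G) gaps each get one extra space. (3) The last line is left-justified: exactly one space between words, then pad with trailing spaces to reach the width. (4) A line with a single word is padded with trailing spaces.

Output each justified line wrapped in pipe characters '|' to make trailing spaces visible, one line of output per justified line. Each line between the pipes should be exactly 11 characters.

Line 1: ['six', 'fox'] (min_width=7, slack=4)
Line 2: ['vector', 'data'] (min_width=11, slack=0)
Line 3: ['elephant', 'is'] (min_width=11, slack=0)
Line 4: ['message'] (min_width=7, slack=4)
Line 5: ['island', 'give'] (min_width=11, slack=0)

Answer: |six     fox|
|vector data|
|elephant is|
|message    |
|island give|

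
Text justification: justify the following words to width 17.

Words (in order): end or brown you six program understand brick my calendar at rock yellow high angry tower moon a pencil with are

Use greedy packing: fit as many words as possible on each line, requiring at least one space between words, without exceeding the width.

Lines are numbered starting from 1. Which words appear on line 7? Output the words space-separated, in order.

Answer: a pencil with are

Derivation:
Line 1: ['end', 'or', 'brown', 'you'] (min_width=16, slack=1)
Line 2: ['six', 'program'] (min_width=11, slack=6)
Line 3: ['understand', 'brick'] (min_width=16, slack=1)
Line 4: ['my', 'calendar', 'at'] (min_width=14, slack=3)
Line 5: ['rock', 'yellow', 'high'] (min_width=16, slack=1)
Line 6: ['angry', 'tower', 'moon'] (min_width=16, slack=1)
Line 7: ['a', 'pencil', 'with', 'are'] (min_width=17, slack=0)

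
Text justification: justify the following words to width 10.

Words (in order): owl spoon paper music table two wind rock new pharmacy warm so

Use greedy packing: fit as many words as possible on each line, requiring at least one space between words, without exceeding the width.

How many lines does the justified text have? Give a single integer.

Line 1: ['owl', 'spoon'] (min_width=9, slack=1)
Line 2: ['paper'] (min_width=5, slack=5)
Line 3: ['music'] (min_width=5, slack=5)
Line 4: ['table', 'two'] (min_width=9, slack=1)
Line 5: ['wind', 'rock'] (min_width=9, slack=1)
Line 6: ['new'] (min_width=3, slack=7)
Line 7: ['pharmacy'] (min_width=8, slack=2)
Line 8: ['warm', 'so'] (min_width=7, slack=3)
Total lines: 8

Answer: 8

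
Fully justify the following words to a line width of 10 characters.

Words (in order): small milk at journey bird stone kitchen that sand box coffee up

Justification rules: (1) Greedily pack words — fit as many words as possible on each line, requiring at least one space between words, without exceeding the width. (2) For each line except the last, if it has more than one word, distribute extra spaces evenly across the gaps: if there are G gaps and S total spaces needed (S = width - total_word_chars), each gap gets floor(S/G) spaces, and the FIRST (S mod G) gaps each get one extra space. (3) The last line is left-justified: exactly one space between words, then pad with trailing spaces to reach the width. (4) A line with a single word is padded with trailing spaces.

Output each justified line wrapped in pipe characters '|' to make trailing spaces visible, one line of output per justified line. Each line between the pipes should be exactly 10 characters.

Answer: |small milk|
|at journey|
|bird stone|
|kitchen   |
|that  sand|
|box coffee|
|up        |

Derivation:
Line 1: ['small', 'milk'] (min_width=10, slack=0)
Line 2: ['at', 'journey'] (min_width=10, slack=0)
Line 3: ['bird', 'stone'] (min_width=10, slack=0)
Line 4: ['kitchen'] (min_width=7, slack=3)
Line 5: ['that', 'sand'] (min_width=9, slack=1)
Line 6: ['box', 'coffee'] (min_width=10, slack=0)
Line 7: ['up'] (min_width=2, slack=8)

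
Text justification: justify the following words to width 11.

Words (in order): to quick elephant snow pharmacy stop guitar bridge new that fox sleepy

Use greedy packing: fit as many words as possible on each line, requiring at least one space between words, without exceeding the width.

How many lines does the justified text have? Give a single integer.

Answer: 8

Derivation:
Line 1: ['to', 'quick'] (min_width=8, slack=3)
Line 2: ['elephant'] (min_width=8, slack=3)
Line 3: ['snow'] (min_width=4, slack=7)
Line 4: ['pharmacy'] (min_width=8, slack=3)
Line 5: ['stop', 'guitar'] (min_width=11, slack=0)
Line 6: ['bridge', 'new'] (min_width=10, slack=1)
Line 7: ['that', 'fox'] (min_width=8, slack=3)
Line 8: ['sleepy'] (min_width=6, slack=5)
Total lines: 8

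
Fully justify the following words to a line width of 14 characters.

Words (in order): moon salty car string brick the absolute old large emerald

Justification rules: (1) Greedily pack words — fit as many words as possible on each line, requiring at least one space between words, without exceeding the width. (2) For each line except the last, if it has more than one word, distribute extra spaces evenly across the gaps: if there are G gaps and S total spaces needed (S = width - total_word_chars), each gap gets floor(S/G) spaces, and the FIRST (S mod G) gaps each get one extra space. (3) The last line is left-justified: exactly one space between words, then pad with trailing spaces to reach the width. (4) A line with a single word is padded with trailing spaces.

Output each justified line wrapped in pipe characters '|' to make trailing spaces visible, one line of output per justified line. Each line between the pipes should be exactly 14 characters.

Answer: |moon salty car|
|string   brick|
|the   absolute|
|old      large|
|emerald       |

Derivation:
Line 1: ['moon', 'salty', 'car'] (min_width=14, slack=0)
Line 2: ['string', 'brick'] (min_width=12, slack=2)
Line 3: ['the', 'absolute'] (min_width=12, slack=2)
Line 4: ['old', 'large'] (min_width=9, slack=5)
Line 5: ['emerald'] (min_width=7, slack=7)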